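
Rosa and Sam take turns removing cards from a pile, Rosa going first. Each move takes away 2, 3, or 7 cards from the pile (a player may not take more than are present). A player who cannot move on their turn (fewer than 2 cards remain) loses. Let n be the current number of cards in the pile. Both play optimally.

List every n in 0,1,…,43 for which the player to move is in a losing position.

0, 1, 5, 6, 10, 11, 15, 16, 20, 21, 25, 26, 30, 31, 35, 36, 40, 41

Build the W/L table. Terminal = L. A non-terminal position is W if it has a move to some L; otherwise it is L.
n=0: no move → L
n=1: no move → L
n=2: reaches L-position 0 → W
n=3: reaches L-position 1 → W
n=4: reaches L-position 1 → W
n=5: only reaches 3(W), 2(W), all W → L
n=6: only reaches 4(W), 3(W), all W → L
n=7: reaches L-position 5 → W
n=8: reaches L-position 6 → W
n=9: reaches L-position 6 → W
n=10: only reaches 8(W), 7(W), 3(W), all W → L
n=11: only reaches 9(W), 8(W), 4(W), all W → L
n=12: reaches L-position 10 → W
n=13: reaches L-position 11 → W
n=14: reaches L-position 11 → W
n=15: only reaches 13(W), 12(W), 8(W), all W → L
n=16: only reaches 14(W), 13(W), 9(W), all W → L
n=17: reaches L-position 15 → W
n=18: reaches L-position 16 → W
n=19: reaches L-position 16 → W
n=20: only reaches 18(W), 17(W), 13(W), all W → L
n=21: only reaches 19(W), 18(W), 14(W), all W → L
n=22: reaches L-position 20 → W
n=23: reaches L-position 21 → W
n=24: reaches L-position 21 → W
n=25: only reaches 23(W), 22(W), 18(W), all W → L
n=26: only reaches 24(W), 23(W), 19(W), all W → L
n=27: reaches L-position 25 → W
n=28: reaches L-position 26 → W
n=29: reaches L-position 26 → W
n=30: only reaches 28(W), 27(W), 23(W), all W → L
n=31: only reaches 29(W), 28(W), 24(W), all W → L
n=32: reaches L-position 30 → W
n=33: reaches L-position 31 → W
n=34: reaches L-position 31 → W
n=35: only reaches 33(W), 32(W), 28(W), all W → L
n=36: only reaches 34(W), 33(W), 29(W), all W → L
n=37: reaches L-position 35 → W
n=38: reaches L-position 36 → W
n=39: reaches L-position 36 → W
n=40: only reaches 38(W), 37(W), 33(W), all W → L
n=41: only reaches 39(W), 38(W), 34(W), all W → L
n=42: reaches L-position 40 → W
n=43: reaches L-position 41 → W
Reading off the rows marked L gives the requested list; there are 18 such values of n.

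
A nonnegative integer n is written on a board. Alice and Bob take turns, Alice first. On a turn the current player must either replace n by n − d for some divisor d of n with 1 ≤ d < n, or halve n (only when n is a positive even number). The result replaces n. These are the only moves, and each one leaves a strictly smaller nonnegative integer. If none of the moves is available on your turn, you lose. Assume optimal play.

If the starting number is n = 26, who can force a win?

Work bottom-up. With no move the player to move loses. Otherwise the position is W if at least one move leads to an L position for the opponent, and L if every move leads to a W.
n=0: no move → L
n=1: no move → L
n=2: →1(L), so W
n=3: →2(W) only, which is W, so L
n=4: →3(L), so W
n=5: →4(W) only, which is W, so L
n=6: →3(L), so W
n=7: →6(W) only, which is W, so L
n=8: →7(L), so W
n=9: →6(W), 8(W) — all W, so L
n=10: →5(L), so W
n=11: →10(W) only, which is W, so L
n=12: →9(L), so W
n=13: →12(W) only, which is W, so L
n=14: →7(L), so W
n=15: →10(W), 12(W), 14(W) — all W, so L
n=16: →15(L), so W
n=17: →16(W) only, which is W, so L
n=18: →9(L), so W
n=19: →18(W) only, which is W, so L
n=20: →15(L), so W
n=21: →14(W), 18(W), 20(W) — all W, so L
n=22: →11(L), so W
n=23: →22(W) only, which is W, so L
n=24: →21(L), so W
n=25: →20(W), 24(W) — all W, so L
n=26: →13(L), so W
From 26 Alice can move to 13, reaching an L position.

Alice wins.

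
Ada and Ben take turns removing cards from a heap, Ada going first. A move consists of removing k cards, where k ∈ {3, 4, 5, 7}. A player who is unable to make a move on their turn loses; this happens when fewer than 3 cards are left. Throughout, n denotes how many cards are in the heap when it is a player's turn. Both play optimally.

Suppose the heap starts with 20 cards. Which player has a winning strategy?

Use the standard recursion: the mover loses at a terminal position; elsewhere, the mover wins exactly when some move hands the opponent an L position.
n=0: no move → L
n=1: no move → L
n=2: no move → L
n=3: reaches L-position 0 → W
n=4: reaches L-position 1 → W
n=5: reaches L-position 2 → W
n=6: reaches L-position 2 → W
n=7: reaches L-position 2 → W
n=8: reaches L-position 1 → W
n=9: reaches L-position 2 → W
n=10: only reaches 7(W), 6(W), 5(W), 3(W), all W → L
n=11: only reaches 8(W), 7(W), 6(W), 4(W), all W → L
n=12: only reaches 9(W), 8(W), 7(W), 5(W), all W → L
n=13: reaches L-position 10 → W
n=14: reaches L-position 11 → W
n=15: reaches L-position 12 → W
n=16: reaches L-position 12 → W
n=17: reaches L-position 12 → W
n=18: reaches L-position 11 → W
n=19: reaches L-position 12 → W
n=20: only reaches 17(W), 16(W), 15(W), 13(W), all W → L
The starting position 20 is L: whatever Ada does, the opponent receives a W position.

Ben wins.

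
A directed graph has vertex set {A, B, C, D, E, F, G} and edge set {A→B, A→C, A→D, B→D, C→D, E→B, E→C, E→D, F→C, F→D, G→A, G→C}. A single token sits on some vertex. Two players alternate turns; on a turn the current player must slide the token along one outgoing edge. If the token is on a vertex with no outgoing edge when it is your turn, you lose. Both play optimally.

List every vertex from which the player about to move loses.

D, G

Work bottom-up. With no move the player to move loses. Otherwise the position is W if at least one move leads to an L position for the opponent, and L if every move leads to a W.
Every edge goes from a vertex to one that appears earlier in the order D, C, B, A, G, F, E, so processing vertices in that order labels each vertex after all of its successors.
D: no outgoing edge → L
C: W (go to D, an L position)
B: W (go to D, an L position)
A: W (go to D, an L position)
G: L (options A(W), C(W) are all W)
F: W (go to D, an L position)
E: W (go to D, an L position)
The losing starting vertices are exactly the entries labelled L in this table (2 of them).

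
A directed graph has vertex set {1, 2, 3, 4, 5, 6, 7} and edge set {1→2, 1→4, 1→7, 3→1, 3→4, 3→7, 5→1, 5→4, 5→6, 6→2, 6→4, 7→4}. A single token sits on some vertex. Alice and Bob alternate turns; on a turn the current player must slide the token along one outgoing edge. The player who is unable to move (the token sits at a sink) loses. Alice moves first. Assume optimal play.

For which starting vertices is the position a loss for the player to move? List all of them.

2, 4

Build the W/L table. Terminal = L. A non-terminal position is W if it has a move to some L; otherwise it is L.
Every edge goes from a vertex to one that appears earlier in the order 2, 4, 6, 7, 1, 3, 5, so processing vertices in that order labels each vertex after all of its successors.
2: no outgoing edge → L
4: no outgoing edge → L
6: →4(L), so W
7: →4(L), so W
1: →4(L), so W
3: →4(L), so W
5: →4(L), so W
The losing starting vertices are exactly the entries labelled L in this table (2 of them).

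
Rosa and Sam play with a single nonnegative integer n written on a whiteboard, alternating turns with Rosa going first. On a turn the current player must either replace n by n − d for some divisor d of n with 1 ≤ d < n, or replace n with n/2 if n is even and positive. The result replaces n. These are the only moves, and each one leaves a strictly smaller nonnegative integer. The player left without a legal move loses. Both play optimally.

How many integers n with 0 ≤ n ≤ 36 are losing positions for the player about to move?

Positions with no move are L. A position that does have a move is losing for the player to move precisely when every available move leads to a winning position for the opponent. Fill in the labels:
n=0: no move → L
n=1: no move → L
n=2: reaches L-position 1 → W
n=3: only reaches 2(W), which is W → L
n=4: reaches L-position 3 → W
n=5: only reaches 4(W), which is W → L
n=6: reaches L-position 3 → W
n=7: only reaches 6(W), which is W → L
n=8: reaches L-position 7 → W
n=9: only reaches 6(W), 8(W), all W → L
n=10: reaches L-position 5 → W
n=11: only reaches 10(W), which is W → L
n=12: reaches L-position 9 → W
n=13: only reaches 12(W), which is W → L
n=14: reaches L-position 7 → W
n=15: only reaches 10(W), 12(W), 14(W), all W → L
n=16: reaches L-position 15 → W
n=17: only reaches 16(W), which is W → L
n=18: reaches L-position 9 → W
n=19: only reaches 18(W), which is W → L
n=20: reaches L-position 15 → W
n=21: only reaches 14(W), 18(W), 20(W), all W → L
n=22: reaches L-position 11 → W
n=23: only reaches 22(W), which is W → L
n=24: reaches L-position 21 → W
n=25: only reaches 20(W), 24(W), all W → L
n=26: reaches L-position 13 → W
n=27: only reaches 18(W), 24(W), 26(W), all W → L
n=28: reaches L-position 21 → W
n=29: only reaches 28(W), which is W → L
n=30: reaches L-position 15 → W
n=31: only reaches 30(W), which is W → L
n=32: reaches L-position 31 → W
n=33: only reaches 22(W), 30(W), 32(W), all W → L
n=34: reaches L-position 17 → W
n=35: only reaches 28(W), 30(W), 34(W), all W → L
n=36: reaches L-position 27 → W
L entries with 0 ≤ n ≤ 36: n = 0, 1, 3, 5, 7, 9, 11, 13, 15, 17, 19, 21, 23, 25, 27, 29, 31, 33, 35; that makes 19.

19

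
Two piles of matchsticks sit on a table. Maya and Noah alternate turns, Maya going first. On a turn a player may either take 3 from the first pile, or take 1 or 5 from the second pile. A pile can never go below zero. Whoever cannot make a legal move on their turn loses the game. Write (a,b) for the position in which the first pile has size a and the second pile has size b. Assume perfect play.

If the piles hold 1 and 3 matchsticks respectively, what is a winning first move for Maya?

Move to (1,2).

Label each position W (a win for the player to move) or L (a loss). A position with no legal move is L; any other position is W exactly when some move reaches an L, and L when every move reaches a W.
No move ever increases a pile, so every position that can arise here has a ≤ 1 and b ≤ 3; it is enough to label the cells with 0 ≤ a ≤ 1 and 0 ≤ b ≤ 3.
Every move lowers a or b (never raises either), so fill the grid row by row in increasing a, and left to right within a row: each cell's successors are then already labelled.
      b=0  b=1  b=2  b=3
a=0:    L    W    L    W
a=1:    L    W    L    W
Cells with no legal move (terminal, hence L): (0,0), (1,0).
The remaining L cells, each justified by listing all of its moves:
(0,2): the only move is to (0,1)(W), a W ⇒ L
(1,2): the only move is to (1,1)(W), a W ⇒ L
Every other cell has at least one move into one of the L cells above, so it is W.
From (1,3), the L positions reachable in one move are: (1,2).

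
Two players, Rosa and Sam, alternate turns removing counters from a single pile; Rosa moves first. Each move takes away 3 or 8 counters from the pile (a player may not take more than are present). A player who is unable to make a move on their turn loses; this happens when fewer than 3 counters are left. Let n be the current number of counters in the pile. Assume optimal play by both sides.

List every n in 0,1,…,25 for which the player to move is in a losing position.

0, 1, 2, 6, 7, 11, 12, 13, 17, 18, 22, 23, 24

Classify positions by backward induction: terminal positions (no move available) are L. From any other position, the mover wins iff some move reaches an L.
n=0: no move → L
n=1: no move → L
n=2: no move → L
n=3: reaches L-position 0 → W
n=4: reaches L-position 1 → W
n=5: reaches L-position 2 → W
n=6: only reaches 3(W), which is W → L
n=7: only reaches 4(W), which is W → L
n=8: reaches L-position 0 → W
n=9: reaches L-position 6 → W
n=10: reaches L-position 7 → W
n=11: only reaches 8(W), 3(W), all W → L
n=12: only reaches 9(W), 4(W), all W → L
n=13: only reaches 10(W), 5(W), all W → L
n=14: reaches L-position 11 → W
n=15: reaches L-position 12 → W
n=16: reaches L-position 13 → W
n=17: only reaches 14(W), 9(W), all W → L
n=18: only reaches 15(W), 10(W), all W → L
n=19: reaches L-position 11 → W
n=20: reaches L-position 17 → W
n=21: reaches L-position 18 → W
n=22: only reaches 19(W), 14(W), all W → L
n=23: only reaches 20(W), 15(W), all W → L
n=24: only reaches 21(W), 16(W), all W → L
n=25: reaches L-position 22 → W
Reading off the rows marked L gives the requested list; there are 13 such values of n.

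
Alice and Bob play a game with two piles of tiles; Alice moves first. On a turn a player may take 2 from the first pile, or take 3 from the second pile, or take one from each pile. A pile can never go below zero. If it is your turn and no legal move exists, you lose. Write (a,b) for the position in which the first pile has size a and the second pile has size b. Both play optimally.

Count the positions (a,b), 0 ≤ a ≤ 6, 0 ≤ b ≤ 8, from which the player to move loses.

29

Label each position W (a win for the player to move) or L (a loss). A position with no legal move is L; any other position is W exactly when some move reaches an L, and L when every move reaches a W.
Every move lowers a or b (never raises either), so fill the grid row by row in increasing a, and left to right within a row: each cell's successors are then already labelled.
      b=0  b=1  b=2  b=3  b=4  b=5  b=6  b=7  b=8
a=0:    L    L    L    W    W    W    L    L    L
a=1:    L    W    W    W    L    L    L    W    W
a=2:    W    W    W    L    L    W    W    W    W
a=3:    W    L    L    L    W    W    W    L    L
a=4:    L    L    W    W    W    L    L    L    W
a=5:    L    W    W    W    L    L    W    W    W
a=6:    W    W    L    L    L    W    W    W    L
Cells with no legal move (terminal, hence L): (0,0), (0,1), (0,2), (1,0).
The remaining L cells, each justified by listing all of its moves:
(0,6): the only move is to (0,3)(W), a W ⇒ L
(0,7): the only move is to (0,4)(W), a W ⇒ L
(0,8): the only move is to (0,5)(W), a W ⇒ L
(1,4): moves to (1,1)(W), (0,3)(W); every one is W ⇒ L
(1,5): moves to (1,2)(W), (0,4)(W); every one is W ⇒ L
(1,6): moves to (1,3)(W), (0,5)(W); every one is W ⇒ L
(2,3): moves to (0,3)(W), (2,0)(W), (1,2)(W); every one is W ⇒ L
(2,4): moves to (0,4)(W), (2,1)(W), (1,3)(W); every one is W ⇒ L
(3,1): moves to (1,1)(W), (2,0)(W); every one is W ⇒ L
(3,2): moves to (1,2)(W), (2,1)(W); every one is W ⇒ L
(3,3): moves to (1,3)(W), (3,0)(W), (2,2)(W); every one is W ⇒ L
(3,7): moves to (1,7)(W), (3,4)(W), (2,6)(W); every one is W ⇒ L
(3,8): moves to (1,8)(W), (3,5)(W), (2,7)(W); every one is W ⇒ L
(4,0): the only move is to (2,0)(W), a W ⇒ L
(4,1): moves to (2,1)(W), (3,0)(W); every one is W ⇒ L
(4,5): moves to (2,5)(W), (4,2)(W), (3,4)(W); every one is W ⇒ L
(4,6): moves to (2,6)(W), (4,3)(W), (3,5)(W); every one is W ⇒ L
(4,7): moves to (2,7)(W), (4,4)(W), (3,6)(W); every one is W ⇒ L
(5,0): the only move is to (3,0)(W), a W ⇒ L
(5,4): moves to (3,4)(W), (5,1)(W), (4,3)(W); every one is W ⇒ L
(5,5): moves to (3,5)(W), (5,2)(W), (4,4)(W); every one is W ⇒ L
(6,2): moves to (4,2)(W), (5,1)(W); every one is W ⇒ L
(6,3): moves to (4,3)(W), (6,0)(W), (5,2)(W); every one is W ⇒ L
(6,4): moves to (4,4)(W), (6,1)(W), (5,3)(W); every one is W ⇒ L
(6,8): moves to (4,8)(W), (6,5)(W), (5,7)(W); every one is W ⇒ L
Every other cell has at least one move into one of the L cells above, so it is W.
L cells per row: a=0: 6, a=1: 4, a=2: 2, a=3: 5, a=4: 5, a=5: 3, a=6: 4; total 29.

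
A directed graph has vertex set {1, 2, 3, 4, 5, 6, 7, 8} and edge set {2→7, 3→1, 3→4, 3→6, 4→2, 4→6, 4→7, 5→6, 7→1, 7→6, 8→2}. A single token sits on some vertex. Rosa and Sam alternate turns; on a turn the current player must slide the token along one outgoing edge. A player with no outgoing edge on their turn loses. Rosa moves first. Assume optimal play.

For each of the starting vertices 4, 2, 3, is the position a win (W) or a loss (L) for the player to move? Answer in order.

4: W, 2: L, 3: W

Classify positions by backward induction: terminal positions (no move available) are L. From any other position, the mover wins iff some move reaches an L.
Every edge goes from a vertex to one that appears earlier in the order 1, 6, 7, 2, 4, 3, 8, 5, so processing vertices in that order labels each vertex after all of its successors.
1: no outgoing edge → L
6: no outgoing edge → L
7: W (go to 6, an L position)
2: L (sole option 7(W) is W)
4: W (go to 2, an L position)
3: W (go to 6, an L position)
8: W (go to 2, an L position)
5: W (go to 6, an L position)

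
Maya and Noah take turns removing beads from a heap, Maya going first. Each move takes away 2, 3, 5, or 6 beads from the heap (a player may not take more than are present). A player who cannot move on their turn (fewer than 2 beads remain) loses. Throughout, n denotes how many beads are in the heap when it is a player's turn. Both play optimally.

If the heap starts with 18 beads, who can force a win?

Maya wins.

Work bottom-up. With no move the player to move loses. Otherwise the position is W if at least one move leads to an L position for the opponent, and L if every move leads to a W.
n=0: no move → L
n=1: no move → L
n=2: can move to 0, which is L ⇒ W
n=3: can move to 1, which is L ⇒ W
n=4: can move to 1, which is L ⇒ W
n=5: can move to 0, which is L ⇒ W
n=6: can move to 1, which is L ⇒ W
n=7: can move to 1, which is L ⇒ W
n=8: moves to 6(W), 5(W), 3(W), 2(W); every one is W ⇒ L
n=9: moves to 7(W), 6(W), 4(W), 3(W); every one is W ⇒ L
n=10: can move to 8, which is L ⇒ W
n=11: can move to 9, which is L ⇒ W
n=12: can move to 9, which is L ⇒ W
n=13: can move to 8, which is L ⇒ W
n=14: can move to 9, which is L ⇒ W
n=15: can move to 9, which is L ⇒ W
n=16: moves to 14(W), 13(W), 11(W), 10(W); every one is W ⇒ L
n=17: moves to 15(W), 14(W), 12(W), 11(W); every one is W ⇒ L
n=18: can move to 16, which is L ⇒ W
The starting position 18 is W: Maya should remove 2, leaving 16, handing over an L position.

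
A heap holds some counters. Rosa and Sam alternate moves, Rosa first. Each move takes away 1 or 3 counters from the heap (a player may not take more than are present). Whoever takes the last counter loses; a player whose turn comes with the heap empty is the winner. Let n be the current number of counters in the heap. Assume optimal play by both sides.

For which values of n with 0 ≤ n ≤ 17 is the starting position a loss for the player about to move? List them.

1, 3, 5, 7, 9, 11, 13, 15, 17

Use the standard recursion: the mover wins at a terminal position; elsewhere, the mover wins exactly when some move hands the opponent an L position.
n=0: no move; the opponent has just taken the last counter and therefore loses → W
n=1: L (sole option 0(W) is W)
n=2: W (go to 1, an L position)
n=3: L (options 2(W), 0(W) are all W)
n=4: W (go to 3, an L position)
n=5: L (options 4(W), 2(W) are all W)
n=6: W (go to 5, an L position)
n=7: L (options 6(W), 4(W) are all W)
n=8: W (go to 7, an L position)
n=9: L (options 8(W), 6(W) are all W)
n=10: W (go to 9, an L position)
n=11: L (options 10(W), 8(W) are all W)
n=12: W (go to 11, an L position)
n=13: L (options 12(W), 10(W) are all W)
n=14: W (go to 13, an L position)
n=15: L (options 14(W), 12(W) are all W)
n=16: W (go to 15, an L position)
n=17: L (options 16(W), 14(W) are all W)
The losing starting values of n are exactly the entries labelled L in this table (9 of them).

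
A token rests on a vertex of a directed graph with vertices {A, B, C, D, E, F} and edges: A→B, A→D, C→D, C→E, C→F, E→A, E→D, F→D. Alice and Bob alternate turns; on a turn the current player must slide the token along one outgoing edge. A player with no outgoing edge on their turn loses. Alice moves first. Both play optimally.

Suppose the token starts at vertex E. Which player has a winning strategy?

Alice wins.

Positions with no move are L. A position that does have a move is losing for the player to move precisely when every available move leads to a winning position for the opponent. Fill in the labels:
Every edge goes from a vertex to one that appears earlier in the order B, D, A, E, F, C, so processing vertices in that order labels each vertex after all of its successors.
B: no outgoing edge → L
D: no outgoing edge → L
A: W (go to D, an L position)
E: W (go to D, an L position)
F: W (go to D, an L position)
C: W (go to D, an L position)
From E Alice can move to D, reaching an L position.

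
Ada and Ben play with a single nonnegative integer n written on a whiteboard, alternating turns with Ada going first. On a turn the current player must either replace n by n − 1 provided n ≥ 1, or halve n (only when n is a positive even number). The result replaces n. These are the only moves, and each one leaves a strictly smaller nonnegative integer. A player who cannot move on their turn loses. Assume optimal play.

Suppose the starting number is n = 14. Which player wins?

Work bottom-up. With no move the player to move loses. Otherwise the position is W if at least one move leads to an L position for the opponent, and L if every move leads to a W.
n=0: no move → L
n=1: reaches L-position 0 → W
n=2: only reaches 1(W), which is W → L
n=3: reaches L-position 2 → W
n=4: reaches L-position 2 → W
n=5: only reaches 4(W), which is W → L
n=6: reaches L-position 5 → W
n=7: only reaches 6(W), which is W → L
n=8: reaches L-position 7 → W
n=9: only reaches 8(W), which is W → L
n=10: reaches L-position 5 → W
n=11: only reaches 10(W), which is W → L
n=12: reaches L-position 11 → W
n=13: only reaches 12(W), which is W → L
n=14: reaches L-position 7 → W
From 14 Ada can move to 7, reaching an L position.

Ada wins.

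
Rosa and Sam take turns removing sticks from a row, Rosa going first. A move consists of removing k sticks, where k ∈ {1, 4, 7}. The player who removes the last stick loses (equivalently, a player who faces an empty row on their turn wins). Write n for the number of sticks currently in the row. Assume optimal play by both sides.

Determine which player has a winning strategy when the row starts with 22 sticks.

Classify positions by backward induction: terminal positions (no move available) are W. From any other position, the mover wins iff some move reaches an L.
n=0: no move; the opponent has just taken the last stick and therefore loses → W
n=1: →0(W) only, which is W, so L
n=2: →1(L), so W
n=3: →2(W) only, which is W, so L
n=4: →3(L), so W
n=5: →1(L), so W
n=6: →5(W), 2(W) — all W, so L
n=7: →6(L), so W
n=8: →1(L), so W
n=9: →8(W), 5(W), 2(W) — all W, so L
n=10: →9(L), so W
n=11: →10(W), 7(W), 4(W) — all W, so L
n=12: →11(L), so W
n=13: →9(L), so W
n=14: →13(W), 10(W), 7(W) — all W, so L
n=15: →14(L), so W
n=16: →9(L), so W
n=17: →16(W), 13(W), 10(W) — all W, so L
n=18: →17(L), so W
n=19: →18(W), 15(W), 12(W) — all W, so L
n=20: →19(L), so W
n=21: →17(L), so W
n=22: →21(W), 18(W), 15(W) — all W, so L
Every move from 22 reaches a W position, so the mover loses.

Sam wins.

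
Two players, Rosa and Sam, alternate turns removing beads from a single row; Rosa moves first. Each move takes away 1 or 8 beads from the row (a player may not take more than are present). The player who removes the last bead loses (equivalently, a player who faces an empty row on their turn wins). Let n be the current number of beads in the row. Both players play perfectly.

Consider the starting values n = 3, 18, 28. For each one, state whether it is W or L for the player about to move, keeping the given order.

Work bottom-up. With no move the player to move wins. Otherwise the position is W if at least one move leads to an L position for the opponent, and L if every move leads to a W.
n=0: no move; the opponent has just taken the last bead and therefore loses → W
n=1: the only move is to 0(W), a W ⇒ L
n=2: can move to 1, which is L ⇒ W
n=3: the only move is to 2(W), a W ⇒ L
n=4: can move to 3, which is L ⇒ W
n=5: the only move is to 4(W), a W ⇒ L
n=6: can move to 5, which is L ⇒ W
n=7: the only move is to 6(W), a W ⇒ L
n=8: can move to 7, which is L ⇒ W
n=9: can move to 1, which is L ⇒ W
n=10: moves to 9(W), 2(W); every one is W ⇒ L
n=11: can move to 10, which is L ⇒ W
n=12: moves to 11(W), 4(W); every one is W ⇒ L
n=13: can move to 12, which is L ⇒ W
n=14: moves to 13(W), 6(W); every one is W ⇒ L
n=15: can move to 14, which is L ⇒ W
n=16: moves to 15(W), 8(W); every one is W ⇒ L
n=17: can move to 16, which is L ⇒ W
n=18: can move to 10, which is L ⇒ W
n=19: moves to 18(W), 11(W); every one is W ⇒ L
n=20: can move to 19, which is L ⇒ W
n=21: moves to 20(W), 13(W); every one is W ⇒ L
n=22: can move to 21, which is L ⇒ W
n=23: moves to 22(W), 15(W); every one is W ⇒ L
n=24: can move to 23, which is L ⇒ W
n=25: moves to 24(W), 17(W); every one is W ⇒ L
n=26: can move to 25, which is L ⇒ W
n=27: can move to 19, which is L ⇒ W
n=28: moves to 27(W), 20(W); every one is W ⇒ L

3: L, 18: W, 28: L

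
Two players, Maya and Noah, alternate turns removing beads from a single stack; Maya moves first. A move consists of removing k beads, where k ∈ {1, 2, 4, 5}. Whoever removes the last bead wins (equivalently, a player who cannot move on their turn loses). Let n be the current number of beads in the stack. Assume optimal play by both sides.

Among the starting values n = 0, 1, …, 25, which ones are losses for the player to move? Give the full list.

Compute win/loss labels from the base case upward. A position with no move is L. Any other position is W if it can reach an L in one move, else L.
n=0: no move → L
n=1: →0(L), so W
n=2: →0(L), so W
n=3: →2(W), 1(W) — all W, so L
n=4: →3(L), so W
n=5: →3(L), so W
n=6: →5(W), 4(W), 2(W), 1(W) — all W, so L
n=7: →6(L), so W
n=8: →6(L), so W
n=9: →8(W), 7(W), 5(W), 4(W) — all W, so L
n=10: →9(L), so W
n=11: →9(L), so W
n=12: →11(W), 10(W), 8(W), 7(W) — all W, so L
n=13: →12(L), so W
n=14: →12(L), so W
n=15: →14(W), 13(W), 11(W), 10(W) — all W, so L
n=16: →15(L), so W
n=17: →15(L), so W
n=18: →17(W), 16(W), 14(W), 13(W) — all W, so L
n=19: →18(L), so W
n=20: →18(L), so W
n=21: →20(W), 19(W), 17(W), 16(W) — all W, so L
n=22: →21(L), so W
n=23: →21(L), so W
n=24: →23(W), 22(W), 20(W), 19(W) — all W, so L
n=25: →24(L), so W
The losing starting values of n are exactly the entries labelled L in this table (9 of them).

0, 3, 6, 9, 12, 15, 18, 21, 24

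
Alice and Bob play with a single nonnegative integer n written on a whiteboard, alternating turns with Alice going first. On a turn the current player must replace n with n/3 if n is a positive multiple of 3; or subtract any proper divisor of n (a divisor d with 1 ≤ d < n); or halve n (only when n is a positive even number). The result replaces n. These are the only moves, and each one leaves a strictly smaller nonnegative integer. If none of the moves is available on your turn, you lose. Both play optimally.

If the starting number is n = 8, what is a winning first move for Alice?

Move to 4.

Compute win/loss labels from the base case upward. A position with no move is L. Any other position is W if it can reach an L in one move, else L.
n=0: no move → L
n=1: no move → L
n=2: can move to 1, which is L ⇒ W
n=3: can move to 1, which is L ⇒ W
n=4: moves to 2(W), 3(W); every one is W ⇒ L
n=5: can move to 4, which is L ⇒ W
n=6: can move to 4, which is L ⇒ W
n=7: the only move is to 6(W), a W ⇒ L
n=8: can move to 4, which is L ⇒ W
From 8, the L positions reachable in one move are: 4, 7. Any move reaching one of these is winning.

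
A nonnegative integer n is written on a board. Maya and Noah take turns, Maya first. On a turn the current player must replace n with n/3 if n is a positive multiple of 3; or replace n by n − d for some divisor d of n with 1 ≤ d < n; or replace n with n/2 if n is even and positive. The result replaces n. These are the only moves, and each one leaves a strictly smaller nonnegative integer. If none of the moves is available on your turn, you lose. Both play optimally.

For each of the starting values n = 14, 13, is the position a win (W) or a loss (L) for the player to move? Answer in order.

Positions with no move are L. A position that does have a move is losing for the player to move precisely when every available move leads to a winning position for the opponent. Fill in the labels:
n=0: no move → L
n=1: no move → L
n=2: W (go to 1, an L position)
n=3: W (go to 1, an L position)
n=4: L (options 2(W), 3(W) are all W)
n=5: W (go to 4, an L position)
n=6: W (go to 4, an L position)
n=7: L (sole option 6(W) is W)
n=8: W (go to 4, an L position)
n=9: L (options 3(W), 6(W), 8(W) are all W)
n=10: W (go to 9, an L position)
n=11: L (sole option 10(W) is W)
n=12: W (go to 4, an L position)
n=13: L (sole option 12(W) is W)
n=14: W (go to 7, an L position)

14: W, 13: L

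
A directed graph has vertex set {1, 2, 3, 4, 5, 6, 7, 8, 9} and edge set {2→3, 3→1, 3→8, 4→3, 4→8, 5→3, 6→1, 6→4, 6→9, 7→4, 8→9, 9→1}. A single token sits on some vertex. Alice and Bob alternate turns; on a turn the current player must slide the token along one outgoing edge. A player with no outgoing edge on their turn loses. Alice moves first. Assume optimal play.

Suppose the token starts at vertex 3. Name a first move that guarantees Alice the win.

Move to 8.

Build the W/L table. Terminal = L. A non-terminal position is W if it has a move to some L; otherwise it is L.
Every edge goes from a vertex to one that appears earlier in the order 1, 9, 8, 3, 5, 4, 7, 2, 6, so processing vertices in that order labels each vertex after all of its successors.
1: no outgoing edge → L
9: →1(L), so W
8: →9(W) only, which is W, so L
3: →8(L), so W
5: →3(W) only, which is W, so L
4: →8(L), so W
7: →4(W) only, which is W, so L
2: →3(W) only, which is W, so L
6: →1(L), so W
From 3, the L positions reachable in one move are: 8, 1. Any move reaching one of these is winning.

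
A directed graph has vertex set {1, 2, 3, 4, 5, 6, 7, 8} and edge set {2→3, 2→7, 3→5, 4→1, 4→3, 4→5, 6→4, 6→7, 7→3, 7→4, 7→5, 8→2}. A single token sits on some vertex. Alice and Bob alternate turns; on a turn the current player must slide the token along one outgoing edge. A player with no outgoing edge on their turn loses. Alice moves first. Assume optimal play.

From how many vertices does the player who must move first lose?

Classify positions by backward induction: terminal positions (no move available) are L. From any other position, the mover wins iff some move reaches an L.
Every edge goes from a vertex to one that appears earlier in the order 1, 5, 3, 4, 7, 6, 2, 8, so processing vertices in that order labels each vertex after all of its successors.
1: no outgoing edge → L
5: no outgoing edge → L
3: →5(L), so W
4: →5(L), so W
7: →5(L), so W
6: →7(W), 4(W) — all W, so L
2: →7(W), 3(W) — all W, so L
8: →2(L), so W
The L vertices are 1, 2, 5, 6; that is 4 in all.

4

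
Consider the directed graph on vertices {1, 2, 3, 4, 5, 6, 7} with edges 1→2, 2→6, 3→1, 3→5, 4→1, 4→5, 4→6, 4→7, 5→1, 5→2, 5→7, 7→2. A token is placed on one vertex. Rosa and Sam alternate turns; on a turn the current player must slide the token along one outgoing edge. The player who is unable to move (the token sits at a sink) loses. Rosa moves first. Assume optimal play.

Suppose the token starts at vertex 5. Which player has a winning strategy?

Build the W/L table. Terminal = L. A non-terminal position is W if it has a move to some L; otherwise it is L.
Every edge goes from a vertex to one that appears earlier in the order 6, 2, 7, 1, 5, 3, 4, so processing vertices in that order labels each vertex after all of its successors.
6: no outgoing edge → L
2: can move to 6, which is L ⇒ W
7: the only move is to 2(W), a W ⇒ L
1: the only move is to 2(W), a W ⇒ L
5: can move to 1, which is L ⇒ W
3: can move to 1, which is L ⇒ W
4: can move to 1, which is L ⇒ W
The starting position 5 is W: Rosa should move to 1, handing over an L position.

Rosa wins.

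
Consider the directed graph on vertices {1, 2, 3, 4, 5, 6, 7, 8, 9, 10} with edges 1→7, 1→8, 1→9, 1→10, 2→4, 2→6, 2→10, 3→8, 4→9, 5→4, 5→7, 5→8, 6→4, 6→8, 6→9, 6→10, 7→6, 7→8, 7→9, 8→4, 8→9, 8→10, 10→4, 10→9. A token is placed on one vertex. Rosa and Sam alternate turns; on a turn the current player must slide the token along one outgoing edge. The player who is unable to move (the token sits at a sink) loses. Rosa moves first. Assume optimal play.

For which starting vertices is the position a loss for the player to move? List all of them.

Label each position W (a win for the player to move) or L (a loss). A position with no legal move is L; any other position is W exactly when some move reaches an L, and L when every move reaches a W.
Every edge goes from a vertex to one that appears earlier in the order 9, 4, 10, 8, 6, 2, 7, 5, 1, 3, so processing vertices in that order labels each vertex after all of its successors.
9: no outgoing edge → L
4: →9(L), so W
10: →9(L), so W
8: →9(L), so W
6: →9(L), so W
2: →6(W), 10(W), 4(W) — all W, so L
7: →9(L), so W
5: →7(W), 8(W), 4(W) — all W, so L
1: →9(L), so W
3: →8(W) only, which is W, so L
Reading off the rows marked L gives the requested list; there are 4 such vertices.

2, 3, 5, 9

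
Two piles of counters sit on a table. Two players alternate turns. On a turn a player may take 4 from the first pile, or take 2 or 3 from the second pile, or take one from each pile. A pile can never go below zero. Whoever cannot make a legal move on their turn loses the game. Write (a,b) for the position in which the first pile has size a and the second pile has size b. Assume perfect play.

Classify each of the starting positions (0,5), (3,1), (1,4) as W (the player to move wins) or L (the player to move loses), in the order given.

Work bottom-up. With no move the player to move loses. Otherwise the position is W if at least one move leads to an L position for the opponent, and L if every move leads to a W.
No move ever increases a pile, so every position that can arise here has a ≤ 3 and b ≤ 5; it is enough to label the cells with 0 ≤ a ≤ 3 and 0 ≤ b ≤ 5.
Every move lowers a or b (never raises either), so fill the grid row by row in increasing a, and left to right within a row: each cell's successors are then already labelled.
      b=0  b=1  b=2  b=3  b=4  b=5
a=0:    L    L    W    W    W    L
a=1:    L    W    W    W    L    L
a=2:    L    W    W    W    L    W
a=3:    L    W    W    W    L    W
Cells with no legal move (terminal, hence L): (0,0), (0,1), (1,0), (2,0), (3,0).
The remaining L cells, each justified by listing all of its moves:
(0,5): only reaches (0,3)(W), (0,2)(W), all W → L
(1,4): only reaches (1,2)(W), (1,1)(W), (0,3)(W), all W → L
(1,5): only reaches (1,3)(W), (1,2)(W), (0,4)(W), all W → L
(2,4): only reaches (2,2)(W), (2,1)(W), (1,3)(W), all W → L
(3,4): only reaches (3,2)(W), (3,1)(W), (2,3)(W), all W → L
Every other cell has at least one move into one of the L cells above, so it is W.
(0,5): one of the L cells justified above, so L
(3,1): the move to (2,0) reaches an L cell, so W
(1,4): one of the L cells justified above, so L

(0,5): L, (3,1): W, (1,4): L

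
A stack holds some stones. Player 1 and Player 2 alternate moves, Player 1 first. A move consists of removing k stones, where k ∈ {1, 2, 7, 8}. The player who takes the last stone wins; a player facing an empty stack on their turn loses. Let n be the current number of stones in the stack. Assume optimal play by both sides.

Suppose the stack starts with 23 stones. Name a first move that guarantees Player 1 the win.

Positions with no move are L. A position that does have a move is losing for the player to move precisely when every available move leads to a winning position for the opponent. Fill in the labels:
n=0: no move → L
n=1: W (go to 0, an L position)
n=2: W (go to 0, an L position)
n=3: L (options 2(W), 1(W) are all W)
n=4: W (go to 3, an L position)
n=5: W (go to 3, an L position)
n=6: L (options 5(W), 4(W) are all W)
n=7: W (go to 6, an L position)
n=8: W (go to 6, an L position)
n=9: L (options 8(W), 7(W), 2(W), 1(W) are all W)
n=10: W (go to 9, an L position)
n=11: W (go to 9, an L position)
n=12: L (options 11(W), 10(W), 5(W), 4(W) are all W)
n=13: W (go to 12, an L position)
n=14: W (go to 12, an L position)
n=15: L (options 14(W), 13(W), 8(W), 7(W) are all W)
n=16: W (go to 15, an L position)
n=17: W (go to 15, an L position)
n=18: L (options 17(W), 16(W), 11(W), 10(W) are all W)
n=19: W (go to 18, an L position)
n=20: W (go to 18, an L position)
n=21: L (options 20(W), 19(W), 14(W), 13(W) are all W)
n=22: W (go to 21, an L position)
n=23: W (go to 21, an L position)
From 23, the L positions reachable in one move are: 21, 15. Any move reaching one of these is winning.

Remove 2, leaving 21.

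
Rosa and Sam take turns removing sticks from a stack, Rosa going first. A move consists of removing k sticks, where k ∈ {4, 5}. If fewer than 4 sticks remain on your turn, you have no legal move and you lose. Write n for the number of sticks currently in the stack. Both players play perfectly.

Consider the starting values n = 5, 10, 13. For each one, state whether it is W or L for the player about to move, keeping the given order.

5: W, 10: L, 13: W

Positions with no move are L. A position that does have a move is losing for the player to move precisely when every available move leads to a winning position for the opponent. Fill in the labels:
n=0: no move → L
n=1: no move → L
n=2: no move → L
n=3: no move → L
n=4: W (go to 0, an L position)
n=5: W (go to 1, an L position)
n=6: W (go to 2, an L position)
n=7: W (go to 3, an L position)
n=8: W (go to 3, an L position)
n=9: L (options 5(W), 4(W) are all W)
n=10: L (options 6(W), 5(W) are all W)
n=11: L (options 7(W), 6(W) are all W)
n=12: L (options 8(W), 7(W) are all W)
n=13: W (go to 9, an L position)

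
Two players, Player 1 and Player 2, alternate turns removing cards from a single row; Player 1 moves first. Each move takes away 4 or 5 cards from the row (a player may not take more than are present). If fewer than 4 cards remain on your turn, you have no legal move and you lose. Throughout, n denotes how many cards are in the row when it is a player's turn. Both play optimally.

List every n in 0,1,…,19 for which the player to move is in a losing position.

Work bottom-up. With no move the player to move loses. Otherwise the position is W if at least one move leads to an L position for the opponent, and L if every move leads to a W.
n=0: no move → L
n=1: no move → L
n=2: no move → L
n=3: no move → L
n=4: →0(L), so W
n=5: →1(L), so W
n=6: →2(L), so W
n=7: →3(L), so W
n=8: →3(L), so W
n=9: →5(W), 4(W) — all W, so L
n=10: →6(W), 5(W) — all W, so L
n=11: →7(W), 6(W) — all W, so L
n=12: →8(W), 7(W) — all W, so L
n=13: →9(L), so W
n=14: →10(L), so W
n=15: →11(L), so W
n=16: →12(L), so W
n=17: →12(L), so W
n=18: →14(W), 13(W) — all W, so L
n=19: →15(W), 14(W) — all W, so L
Reading off the rows marked L gives the requested list; there are 10 such values of n.

0, 1, 2, 3, 9, 10, 11, 12, 18, 19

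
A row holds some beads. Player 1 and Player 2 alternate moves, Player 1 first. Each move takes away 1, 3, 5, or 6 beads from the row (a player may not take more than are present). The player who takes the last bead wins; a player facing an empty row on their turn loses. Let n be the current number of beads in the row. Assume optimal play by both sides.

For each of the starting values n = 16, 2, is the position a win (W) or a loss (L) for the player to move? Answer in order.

16: W, 2: L

Label each position W (a win for the player to move) or L (a loss). A position with no legal move is L; any other position is W exactly when some move reaches an L, and L when every move reaches a W.
n=0: no move → L
n=1: →0(L), so W
n=2: →1(W) only, which is W, so L
n=3: →2(L), so W
n=4: →3(W), 1(W) — all W, so L
n=5: →4(L), so W
n=6: →0(L), so W
n=7: →4(L), so W
n=8: →2(L), so W
n=9: →4(L), so W
n=10: →4(L), so W
n=11: →10(W), 8(W), 6(W), 5(W) — all W, so L
n=12: →11(L), so W
n=13: →12(W), 10(W), 8(W), 7(W) — all W, so L
n=14: →13(L), so W
n=15: →14(W), 12(W), 10(W), 9(W) — all W, so L
n=16: →15(L), so W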